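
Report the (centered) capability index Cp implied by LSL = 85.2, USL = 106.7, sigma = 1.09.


Cp = (USL - LSL) / (6 * sigma)
= (106.7 - 85.2) / (6 * 1.09)
= 21.5000 / 6.5400
= 3.2875

3.2875


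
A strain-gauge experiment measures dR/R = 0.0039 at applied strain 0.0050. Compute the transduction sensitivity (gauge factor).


GF = (dR/R) / epsilon
= 0.0039 / 0.0050
= 0.7800

0.7800


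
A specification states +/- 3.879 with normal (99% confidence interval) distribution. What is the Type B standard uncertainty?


u_B = half_width / 2.576
u_B = 3.879 / 2.576
u_B = 1.5058

1.5058


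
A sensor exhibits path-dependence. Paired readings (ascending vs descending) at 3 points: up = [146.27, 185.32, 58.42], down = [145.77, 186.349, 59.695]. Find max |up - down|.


|146.27 - 145.77| = 0.5000
|185.32 - 186.349| = 1.0290
|58.42 - 59.695| = 1.2750
hysteresis = max(diffs) = 1.2750

1.2750


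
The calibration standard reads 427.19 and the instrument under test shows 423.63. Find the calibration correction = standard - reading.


Correction = standard - reading
= 427.19 - 423.63
= 3.5600

3.5600


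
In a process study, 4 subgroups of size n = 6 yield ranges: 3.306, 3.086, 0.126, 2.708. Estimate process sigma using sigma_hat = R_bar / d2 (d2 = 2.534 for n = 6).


R_bar = (3.306 + 3.086 + 0.126 + 2.708) / 4
R_bar = 9.226 / 4 = 2.3065
sigma_hat = R_bar / d2 = 2.3065 / 2.534 = 0.9102

0.9102


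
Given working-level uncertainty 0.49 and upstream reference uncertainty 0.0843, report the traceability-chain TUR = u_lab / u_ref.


TUR = u_lab / u_ref
= 0.49 / 0.0843
= 5.8126

5.8126


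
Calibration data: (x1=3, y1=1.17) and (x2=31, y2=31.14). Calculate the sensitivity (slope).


slope = (y2 - y1) / (x2 - x1)
= (31.14 - 1.17) / (31 - 3)
= 29.9700 / 28
= 1.0704

1.0704


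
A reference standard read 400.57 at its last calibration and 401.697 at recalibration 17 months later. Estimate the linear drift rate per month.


rate = (v2 - v1) / months
= (401.697 - 400.57) / 17
= 1.1270 / 17
= 0.0663

0.0663


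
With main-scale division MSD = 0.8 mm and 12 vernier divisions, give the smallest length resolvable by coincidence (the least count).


LC = MSD / n_div
= 0.8 / 12
= 0.0667

0.0667


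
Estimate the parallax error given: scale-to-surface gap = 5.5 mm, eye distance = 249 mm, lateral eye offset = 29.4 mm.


error = h * offset / d
= 5.5 * 29.4 / 249
= 0.6494

0.6494


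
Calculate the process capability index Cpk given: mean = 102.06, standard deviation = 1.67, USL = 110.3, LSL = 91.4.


Cpu = (USL - mean) / (3*sigma) = (110.3 - 102.06) / (3*1.67) = 1.6447
Cpl = (mean - LSL) / (3*sigma) = (102.06 - 91.4) / (3*1.67) = 2.1277
Cpk = min(Cpu, Cpl) = 1.6447

1.6447


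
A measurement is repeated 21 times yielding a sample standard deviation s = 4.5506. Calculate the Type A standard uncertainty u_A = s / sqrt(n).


u_A = s / sqrt(n)
u_A = 4.5506 / sqrt(21)
u_A = 4.5506 / 4.5825757
u_A = 0.9930

0.9930


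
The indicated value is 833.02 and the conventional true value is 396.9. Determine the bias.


Systematic error = measured - true
= 833.02 - 396.9
= 436.1200

436.1200


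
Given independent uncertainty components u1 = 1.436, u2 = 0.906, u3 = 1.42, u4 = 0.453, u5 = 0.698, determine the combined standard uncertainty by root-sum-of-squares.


uc = sqrt(1.436^2 + 0.906^2 + 1.42^2 + 0.453^2 + 0.698^2)
uc = sqrt(5.591745)
uc = 2.3647

2.3647


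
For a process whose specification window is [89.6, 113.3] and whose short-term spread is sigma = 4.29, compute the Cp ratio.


Cp = (USL - LSL) / (6 * sigma)
= (113.3 - 89.6) / (6 * 4.29)
= 23.7000 / 25.7400
= 0.9207

0.9207


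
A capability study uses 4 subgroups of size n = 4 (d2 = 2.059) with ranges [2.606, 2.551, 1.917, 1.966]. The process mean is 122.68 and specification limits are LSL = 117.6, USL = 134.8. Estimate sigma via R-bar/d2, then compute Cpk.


R_bar = (2.606 + 2.551 + 1.917 + 1.966) / 4 = 2.26
sigma = R_bar / d2 = 2.26 / 2.059 = 1.0976202
Cp = (USL - LSL)/(6*sigma) = (134.8 - 117.6)/(6*1.0976202) = 2.6117
Cpu = (134.8 - 122.68)/(3*1.0976202) = 3.6807
Cpl = (122.68 - 117.6)/(3*1.0976202) = 1.5427
Cpk = min(Cpu, Cpl) = 1.5427

1.5427


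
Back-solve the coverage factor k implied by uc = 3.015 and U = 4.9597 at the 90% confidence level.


k = U / uc
k = 4.9597 / 3.015
k = 1.645

1.645


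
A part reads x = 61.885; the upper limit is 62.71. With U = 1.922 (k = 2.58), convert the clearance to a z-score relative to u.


u = U / k = 1.922 / 2.58 = 0.74496124
margin = |USL - x| = |62.71 - 61.885| = 0.825
z = margin / u = 0.825 / 0.74496124
z = 1.1074

1.1074


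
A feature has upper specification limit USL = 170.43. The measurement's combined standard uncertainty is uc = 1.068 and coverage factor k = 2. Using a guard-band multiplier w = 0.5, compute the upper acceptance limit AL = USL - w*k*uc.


U = k * uc = 2 * 1.068 = 2.136
guard band g = w * U = 0.5 * 2.136 = 1.068
AL = USL - g = 170.43 - 1.068
AL = 169.3620

169.3620


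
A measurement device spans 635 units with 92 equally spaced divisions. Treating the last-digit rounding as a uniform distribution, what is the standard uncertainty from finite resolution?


resolution = range / divisions
resolution = 635 / 92 = 6.9021739
u_res = resolution / (2*sqrt(3))
u_res = 6.9021739 / 3.4641016
u_res = 1.9925

1.9925


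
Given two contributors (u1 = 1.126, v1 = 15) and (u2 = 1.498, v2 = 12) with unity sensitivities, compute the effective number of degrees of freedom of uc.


uc = sqrt(u1^2 + u2^2) = sqrt(1.126^2 + 1.498^2) = 1.8740011
v_eff = uc^4 / (u1^4/v1 + u2^4/v2)
= 1.8740011^4 / (1.126^4/15 + 1.498^4/12)
= 12.333302 / 0.5267968
v_eff = 23.4119

23.4119


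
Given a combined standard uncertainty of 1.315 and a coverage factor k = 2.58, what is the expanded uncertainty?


U = k * uc
U = 2.58 * 1.315
U = 3.3927

3.3927


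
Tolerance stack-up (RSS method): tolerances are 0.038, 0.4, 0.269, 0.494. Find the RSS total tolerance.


RSS = sqrt(0.038^2 + 0.4^2 + 0.269^2 + 0.494^2)
= sqrt(0.477841)
= 0.6913

0.6913


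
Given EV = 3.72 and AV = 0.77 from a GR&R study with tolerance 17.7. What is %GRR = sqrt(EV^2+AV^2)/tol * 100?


GRR = sqrt(EV^2 + AV^2) = sqrt(3.72^2 + 0.77^2) = 3.7988551
%GRR = GRR / tol * 100 = 3.7988551 / 17.7 * 100
%GRR = 21.4625

21.4625


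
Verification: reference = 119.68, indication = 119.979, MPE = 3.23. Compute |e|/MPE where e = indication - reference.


e = indication - reference = 119.979 - 119.68 = 0.2990
|e| = 0.2990
ratio = |e| / MPE = 0.2990 / 3.23
ratio = 0.0926

0.0926


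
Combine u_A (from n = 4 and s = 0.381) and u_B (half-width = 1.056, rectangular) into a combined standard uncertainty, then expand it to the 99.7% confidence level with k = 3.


u_A = s / sqrt(n) = 0.381 / sqrt(4) = 0.1905
u_B = half_width / sqrt(3) = 1.056 / sqrt(3) = 0.60968188
uc = sqrt(u_A^2 + u_B^2) = sqrt(0.1905^2 + 0.60968188^2) = 0.63875053
U = k * uc = 3 * 0.63875053
U = 1.9163

1.9163


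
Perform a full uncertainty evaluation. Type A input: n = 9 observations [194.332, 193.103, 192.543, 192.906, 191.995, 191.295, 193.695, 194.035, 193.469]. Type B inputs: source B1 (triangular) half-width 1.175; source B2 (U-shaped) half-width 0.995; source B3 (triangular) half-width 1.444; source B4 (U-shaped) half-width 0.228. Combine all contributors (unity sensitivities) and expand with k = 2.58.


mean = (194.332 + 193.103 + 192.543 + 192.906 + 191.995 + 191.295 + 193.695 + 194.035 + 193.469) / 9 = 193.0414444
s = sqrt(sum((x - mean)^2)/(n-1)) = 0.97968874
u_A = s / sqrt(n) = 0.97968874 / sqrt(9) = 0.32656291
u_B1 = 1.175 / sqrt(6) = 0.47969174
u_B2 = 0.995 / sqrt(2) = 0.70357125
u_B3 = 1.444 / sqrt(6) = 0.58951053
u_B4 = 0.228 / sqrt(2) = 0.16122035
uc = sqrt(0.32656291^2 + 0.47969174^2 + 0.70357125^2 + 0.58951053^2 + 0.16122035^2) = 1.09785
U = k * uc = 2.58 * 1.09785
U = 2.8325

2.8325


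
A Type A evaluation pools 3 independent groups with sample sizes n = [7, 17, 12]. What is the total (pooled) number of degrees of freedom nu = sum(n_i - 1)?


nu = sum_i (n_i - 1)
nu = ((7 - 1) + (17 - 1) + (12 - 1))
nu = 6 + 16 + 11
nu = 33

33


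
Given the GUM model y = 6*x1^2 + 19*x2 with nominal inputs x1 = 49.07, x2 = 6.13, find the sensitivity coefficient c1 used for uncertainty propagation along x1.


y = 6*x1^2 + 19*x2
dy/dx1 = 2*6*x1
Evaluate at x1 = 49.07: c1 = 12 * 49.07
c1 = 588.8400

588.8400


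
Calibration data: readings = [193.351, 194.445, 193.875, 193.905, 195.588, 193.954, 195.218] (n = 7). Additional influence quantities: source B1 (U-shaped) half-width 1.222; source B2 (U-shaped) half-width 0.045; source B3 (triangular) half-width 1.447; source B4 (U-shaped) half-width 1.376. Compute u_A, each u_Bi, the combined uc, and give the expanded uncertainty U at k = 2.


mean = (193.351 + 194.445 + 193.875 + 193.905 + 195.588 + 193.954 + 195.218) / 7 = 194.3337143
s = sqrt(sum((x - mean)^2)/(n-1)) = 0.80329565
u_A = s / sqrt(n) = 0.80329565 / sqrt(7) = 0.30361722
u_B1 = 1.222 / sqrt(2) = 0.86408449
u_B2 = 0.045 / sqrt(2) = 0.031819805
u_B3 = 1.447 / sqrt(6) = 0.59073528
u_B4 = 1.376 / sqrt(2) = 0.97297893
uc = sqrt(0.30361722^2 + 0.86408449^2 + 0.031819805^2 + 0.59073528^2 + 0.97297893^2) = 1.461333
U = k * uc = 2 * 1.461333
U = 2.9227

2.9227


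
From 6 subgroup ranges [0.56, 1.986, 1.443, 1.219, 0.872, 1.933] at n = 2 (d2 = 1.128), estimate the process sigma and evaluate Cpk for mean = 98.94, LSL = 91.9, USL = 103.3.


R_bar = (0.56 + 1.986 + 1.443 + 1.219 + 0.872 + 1.933) / 6 = 1.3355
sigma = R_bar / d2 = 1.3355 / 1.128 = 1.1839539
Cp = (USL - LSL)/(6*sigma) = (103.3 - 91.9)/(6*1.1839539) = 1.6048
Cpu = (103.3 - 98.94)/(3*1.1839539) = 1.2275
Cpl = (98.94 - 91.9)/(3*1.1839539) = 1.9821
Cpk = min(Cpu, Cpl) = 1.2275

1.2275


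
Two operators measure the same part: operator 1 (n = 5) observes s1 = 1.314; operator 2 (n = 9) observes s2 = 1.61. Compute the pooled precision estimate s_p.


s_p = sqrt(((n1-1)*s1^2 + (n2-1)*s2^2) / (n1+n2-2))
numerator = (5-1)*1.314^2 + (9-1)*1.61^2 = 6.906384 + 20.7368 = 27.643184
denominator = 5 + 9 - 2 = 12
s_p^2 = 27.643184 / 12 = 2.3035987
s_p = sqrt(2.3035987) = 1.5178

1.5178


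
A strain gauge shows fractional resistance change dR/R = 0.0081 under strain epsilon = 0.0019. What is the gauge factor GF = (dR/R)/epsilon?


GF = (dR/R) / epsilon
= 0.0081 / 0.0019
= 4.2632

4.2632


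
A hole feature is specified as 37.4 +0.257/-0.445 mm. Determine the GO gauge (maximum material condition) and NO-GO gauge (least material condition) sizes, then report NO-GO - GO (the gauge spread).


GO = nominal - lower_tol (smallest hole = maximum material condition)
GO = 37.4 - 0.445 = 36.955
NO-GO = nominal + upper_tol (largest hole = least material condition)
NO-GO = 37.4 + 0.257 = 37.657
spread = NO-GO - GO = 37.657 - 36.955 = 0.7020

0.7020


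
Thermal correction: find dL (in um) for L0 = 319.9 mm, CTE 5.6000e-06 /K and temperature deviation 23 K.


dL = L * alpha * dT
= 319.9 * 5.6000e-06 * 23
= 0.0412031 mm
dL_um = 0.0412031 * 1000 = 41.2031 um

41.2031


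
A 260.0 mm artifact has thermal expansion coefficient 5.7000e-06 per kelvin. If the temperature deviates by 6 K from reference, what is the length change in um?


dL = L * alpha * dT
= 260.0 * 5.7000e-06 * 6
= 0.0088920 mm
dL_um = 0.0088920 * 1000 = 8.8920 um

8.8920


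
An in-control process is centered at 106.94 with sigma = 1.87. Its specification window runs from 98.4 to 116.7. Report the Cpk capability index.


Cpu = (USL - mean) / (3*sigma) = (116.7 - 106.94) / (3*1.87) = 1.7398
Cpl = (mean - LSL) / (3*sigma) = (106.94 - 98.4) / (3*1.87) = 1.5223
Cpk = min(Cpu, Cpl) = 1.5223

1.5223


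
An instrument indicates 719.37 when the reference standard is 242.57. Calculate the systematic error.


Systematic error = measured - true
= 719.37 - 242.57
= 476.8000

476.8000


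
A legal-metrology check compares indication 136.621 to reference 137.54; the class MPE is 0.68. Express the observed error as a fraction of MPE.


e = indication - reference = 136.621 - 137.54 = -0.9190
|e| = 0.9190
ratio = |e| / MPE = 0.9190 / 0.68
ratio = 1.3515

1.3515


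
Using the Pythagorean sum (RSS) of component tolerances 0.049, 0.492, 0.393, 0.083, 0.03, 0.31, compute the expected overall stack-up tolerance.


RSS = sqrt(0.049^2 + 0.492^2 + 0.393^2 + 0.083^2 + 0.03^2 + 0.31^2)
= sqrt(0.502803)
= 0.7091

0.7091


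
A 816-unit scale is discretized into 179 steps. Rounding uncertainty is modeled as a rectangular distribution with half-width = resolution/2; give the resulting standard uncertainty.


resolution = range / divisions
resolution = 816 / 179 = 4.5586592
u_res = resolution / (2*sqrt(3))
u_res = 4.5586592 / 3.4641016
u_res = 1.3160

1.3160


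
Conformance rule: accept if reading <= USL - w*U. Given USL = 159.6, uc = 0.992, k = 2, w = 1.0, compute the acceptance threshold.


U = k * uc = 2 * 0.992 = 1.984
guard band g = w * U = 1.0 * 1.984 = 1.984
AL = USL - g = 159.6 - 1.984
AL = 157.6160

157.6160


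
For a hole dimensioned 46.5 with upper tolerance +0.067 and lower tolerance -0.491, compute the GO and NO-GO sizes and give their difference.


GO = nominal - lower_tol (smallest hole = maximum material condition)
GO = 46.5 - 0.491 = 46.009
NO-GO = nominal + upper_tol (largest hole = least material condition)
NO-GO = 46.5 + 0.067 = 46.567
spread = NO-GO - GO = 46.567 - 46.009 = 0.5580

0.5580


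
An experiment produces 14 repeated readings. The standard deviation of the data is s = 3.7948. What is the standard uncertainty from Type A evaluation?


u_A = s / sqrt(n)
u_A = 3.7948 / sqrt(14)
u_A = 3.7948 / 3.7416574
u_A = 1.0142

1.0142


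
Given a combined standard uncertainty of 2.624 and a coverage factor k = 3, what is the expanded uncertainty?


U = k * uc
U = 3 * 2.624
U = 7.8720

7.8720


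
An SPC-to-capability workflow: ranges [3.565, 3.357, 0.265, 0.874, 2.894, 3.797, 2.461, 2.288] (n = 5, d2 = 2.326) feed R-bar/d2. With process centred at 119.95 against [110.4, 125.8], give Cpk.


R_bar = (3.565 + 3.357 + 0.265 + 0.874 + 2.894 + 3.797 + 2.461 + 2.288) / 8 = 2.437625
sigma = R_bar / d2 = 2.437625 / 2.326 = 1.0479901
Cp = (USL - LSL)/(6*sigma) = (125.8 - 110.4)/(6*1.0479901) = 2.4491
Cpu = (125.8 - 119.95)/(3*1.0479901) = 1.8607
Cpl = (119.95 - 110.4)/(3*1.0479901) = 3.0376
Cpk = min(Cpu, Cpl) = 1.8607

1.8607


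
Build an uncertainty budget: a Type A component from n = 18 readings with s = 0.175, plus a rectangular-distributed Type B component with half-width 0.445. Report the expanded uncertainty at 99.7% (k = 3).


u_A = s / sqrt(n) = 0.175 / sqrt(18) = 0.041247896
u_B = half_width / sqrt(3) = 0.445 / sqrt(3) = 0.25692087
uc = sqrt(u_A^2 + u_B^2) = sqrt(0.041247896^2 + 0.25692087^2) = 0.26021092
U = k * uc = 3 * 0.26021092
U = 0.7806

0.7806


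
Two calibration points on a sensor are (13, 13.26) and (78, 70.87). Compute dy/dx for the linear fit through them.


slope = (y2 - y1) / (x2 - x1)
= (70.87 - 13.26) / (78 - 13)
= 57.6100 / 65
= 0.8863

0.8863


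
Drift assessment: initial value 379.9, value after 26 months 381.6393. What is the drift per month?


rate = (v2 - v1) / months
= (381.6393 - 379.9) / 26
= 1.7393 / 26
= 0.0669

0.0669


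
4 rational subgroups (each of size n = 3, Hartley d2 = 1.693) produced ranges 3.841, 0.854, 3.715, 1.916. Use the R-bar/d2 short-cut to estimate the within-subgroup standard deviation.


R_bar = (3.841 + 0.854 + 3.715 + 1.916) / 4
R_bar = 10.326 / 4 = 2.5815
sigma_hat = R_bar / d2 = 2.5815 / 1.693 = 1.5248

1.5248


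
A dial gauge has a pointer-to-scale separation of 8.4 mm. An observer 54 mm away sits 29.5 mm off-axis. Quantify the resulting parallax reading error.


error = h * offset / d
= 8.4 * 29.5 / 54
= 4.5889

4.5889


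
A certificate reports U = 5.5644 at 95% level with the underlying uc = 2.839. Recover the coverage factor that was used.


k = U / uc
k = 5.5644 / 2.839
k = 1.96

1.96


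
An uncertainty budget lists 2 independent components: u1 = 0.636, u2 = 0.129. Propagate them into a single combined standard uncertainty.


uc = sqrt(0.636^2 + 0.129^2)
uc = sqrt(0.421137)
uc = 0.6490

0.6490


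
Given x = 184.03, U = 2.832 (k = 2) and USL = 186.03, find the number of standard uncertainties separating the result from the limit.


u = U / k = 2.832 / 2 = 1.416
margin = |USL - x| = |186.03 - 184.03| = 2
z = margin / u = 2 / 1.416
z = 1.4124

1.4124


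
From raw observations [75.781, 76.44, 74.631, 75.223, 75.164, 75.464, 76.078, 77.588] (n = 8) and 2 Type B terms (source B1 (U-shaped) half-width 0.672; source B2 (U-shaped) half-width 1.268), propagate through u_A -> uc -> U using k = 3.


mean = (75.781 + 76.44 + 74.631 + 75.223 + 75.164 + 75.464 + 76.078 + 77.588) / 8 = 75.796125
s = sqrt(sum((x - mean)^2)/(n-1)) = 0.91814649
u_A = s / sqrt(n) = 0.91814649 / sqrt(8) = 0.3246138
u_B1 = 0.672 / sqrt(2) = 0.47517576
u_B2 = 1.268 / sqrt(2) = 0.8966114
uc = sqrt(0.3246138^2 + 0.47517576^2 + 0.8966114^2) = 1.0654005
U = k * uc = 3 * 1.0654005
U = 3.1962

3.1962


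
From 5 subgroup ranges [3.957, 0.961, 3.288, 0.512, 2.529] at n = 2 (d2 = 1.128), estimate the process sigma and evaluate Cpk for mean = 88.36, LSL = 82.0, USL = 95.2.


R_bar = (3.957 + 0.961 + 3.288 + 0.512 + 2.529) / 5 = 2.2494
sigma = R_bar / d2 = 2.2494 / 1.128 = 1.9941489
Cp = (USL - LSL)/(6*sigma) = (95.2 - 82.0)/(6*1.9941489) = 1.1032
Cpu = (95.2 - 88.36)/(3*1.9941489) = 1.1433
Cpl = (88.36 - 82.0)/(3*1.9941489) = 1.0631
Cpk = min(Cpu, Cpl) = 1.0631

1.0631


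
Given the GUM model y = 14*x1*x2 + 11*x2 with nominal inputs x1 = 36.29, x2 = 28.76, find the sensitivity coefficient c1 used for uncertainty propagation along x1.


y = 14*x1*x2 + 11*x2
dy/dx1 = 14*x2
Evaluate at x2 = 28.76: c1 = 14 * 28.76
c1 = 402.6400

402.6400


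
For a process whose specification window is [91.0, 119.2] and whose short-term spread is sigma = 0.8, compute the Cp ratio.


Cp = (USL - LSL) / (6 * sigma)
= (119.2 - 91.0) / (6 * 0.8)
= 28.2000 / 4.8000
= 5.8750

5.8750


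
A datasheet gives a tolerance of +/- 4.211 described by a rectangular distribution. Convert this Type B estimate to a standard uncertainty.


u_B = half_width / sqrt(3)
u_B = 4.211 / 1.7320508
u_B = 2.4312

2.4312


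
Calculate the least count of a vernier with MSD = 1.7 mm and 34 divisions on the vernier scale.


LC = MSD / n_div
= 1.7 / 34
= 0.0500

0.0500


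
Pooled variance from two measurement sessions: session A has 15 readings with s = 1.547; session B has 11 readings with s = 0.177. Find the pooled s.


s_p = sqrt(((n1-1)*s1^2 + (n2-1)*s2^2) / (n1+n2-2))
numerator = (15-1)*1.547^2 + (11-1)*0.177^2 = 33.504926 + 0.31329 = 33.818216
denominator = 15 + 11 - 2 = 24
s_p^2 = 33.818216 / 24 = 1.4090923
s_p = sqrt(1.4090923) = 1.1871

1.1871


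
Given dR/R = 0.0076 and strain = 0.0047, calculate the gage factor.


GF = (dR/R) / epsilon
= 0.0076 / 0.0047
= 1.6170

1.6170


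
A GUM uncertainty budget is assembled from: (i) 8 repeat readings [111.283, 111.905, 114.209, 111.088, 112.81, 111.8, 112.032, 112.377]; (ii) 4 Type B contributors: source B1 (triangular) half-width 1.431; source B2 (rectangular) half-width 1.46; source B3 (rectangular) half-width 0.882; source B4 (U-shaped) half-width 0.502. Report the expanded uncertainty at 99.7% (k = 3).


mean = (111.283 + 111.905 + 114.209 + 111.088 + 112.81 + 111.8 + 112.032 + 112.377) / 8 = 112.188
s = sqrt(sum((x - mean)^2)/(n-1)) = 0.9849612
u_A = s / sqrt(n) = 0.9849612 / sqrt(8) = 0.34823637
u_B1 = 1.431 / sqrt(6) = 0.5842033
u_B2 = 1.46 / sqrt(3) = 0.84293139
u_B3 = 0.882 / sqrt(3) = 0.50922294
u_B4 = 0.502 / sqrt(2) = 0.3549676
uc = sqrt(0.34823637^2 + 0.5842033^2 + 0.84293139^2 + 0.50922294^2 + 0.3549676^2) = 1.2483611
U = k * uc = 3 * 1.2483611
U = 3.7451

3.7451


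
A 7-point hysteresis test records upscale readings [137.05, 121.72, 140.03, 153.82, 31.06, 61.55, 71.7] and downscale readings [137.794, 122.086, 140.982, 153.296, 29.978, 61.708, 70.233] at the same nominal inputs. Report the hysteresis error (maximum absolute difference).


|137.05 - 137.794| = 0.7440
|121.72 - 122.086| = 0.3660
|140.03 - 140.982| = 0.9520
|153.82 - 153.296| = 0.5240
|31.06 - 29.978| = 1.0820
|61.55 - 61.708| = 0.1580
|71.7 - 70.233| = 1.4670
hysteresis = max(diffs) = 1.4670

1.4670


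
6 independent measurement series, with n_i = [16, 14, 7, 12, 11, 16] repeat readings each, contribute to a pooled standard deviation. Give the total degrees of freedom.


nu = sum_i (n_i - 1)
nu = ((16 - 1) + (14 - 1) + (7 - 1) + (12 - 1) + (11 - 1) + (16 - 1))
nu = 15 + 13 + 6 + 11 + 10 + 15
nu = 70

70


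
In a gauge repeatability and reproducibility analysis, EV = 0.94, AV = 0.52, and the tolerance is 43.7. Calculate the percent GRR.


GRR = sqrt(EV^2 + AV^2) = sqrt(0.94^2 + 0.52^2) = 1.0742439
%GRR = GRR / tol * 100 = 1.0742439 / 43.7 * 100
%GRR = 2.4582

2.4582


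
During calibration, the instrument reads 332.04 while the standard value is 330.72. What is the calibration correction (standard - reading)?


Correction = standard - reading
= 330.72 - 332.04
= -1.3200

-1.3200


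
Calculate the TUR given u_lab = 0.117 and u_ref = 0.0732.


TUR = u_lab / u_ref
= 0.117 / 0.0732
= 1.5984

1.5984


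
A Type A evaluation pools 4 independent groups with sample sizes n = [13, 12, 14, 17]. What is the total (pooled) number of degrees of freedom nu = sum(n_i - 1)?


nu = sum_i (n_i - 1)
nu = ((13 - 1) + (12 - 1) + (14 - 1) + (17 - 1))
nu = 12 + 11 + 13 + 16
nu = 52

52


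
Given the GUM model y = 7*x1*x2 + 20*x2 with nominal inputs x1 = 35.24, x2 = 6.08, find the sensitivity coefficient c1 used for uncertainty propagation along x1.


y = 7*x1*x2 + 20*x2
dy/dx1 = 7*x2
Evaluate at x2 = 6.08: c1 = 7 * 6.08
c1 = 42.5600

42.5600


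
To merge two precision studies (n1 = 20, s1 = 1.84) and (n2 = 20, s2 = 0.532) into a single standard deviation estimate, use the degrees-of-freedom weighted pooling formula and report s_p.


s_p = sqrt(((n1-1)*s1^2 + (n2-1)*s2^2) / (n1+n2-2))
numerator = (20-1)*1.84^2 + (20-1)*0.532^2 = 64.3264 + 5.377456 = 69.703856
denominator = 20 + 20 - 2 = 38
s_p^2 = 69.703856 / 38 = 1.834312
s_p = sqrt(1.834312) = 1.3544

1.3544


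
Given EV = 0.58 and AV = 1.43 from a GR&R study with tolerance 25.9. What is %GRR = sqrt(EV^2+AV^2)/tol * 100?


GRR = sqrt(EV^2 + AV^2) = sqrt(0.58^2 + 1.43^2) = 1.5431461
%GRR = GRR / tol * 100 = 1.5431461 / 25.9 * 100
%GRR = 5.9581

5.9581


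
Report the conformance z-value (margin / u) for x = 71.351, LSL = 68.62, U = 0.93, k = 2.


u = U / k = 0.93 / 2 = 0.465
margin = |LSL - x| = |68.62 - 71.351| = 2.731
z = margin / u = 2.731 / 0.465
z = 5.8731

5.8731


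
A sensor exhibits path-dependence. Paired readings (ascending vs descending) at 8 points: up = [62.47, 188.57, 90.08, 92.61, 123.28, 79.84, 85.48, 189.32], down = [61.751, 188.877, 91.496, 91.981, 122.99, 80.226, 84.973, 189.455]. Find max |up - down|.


|62.47 - 61.751| = 0.7190
|188.57 - 188.877| = 0.3070
|90.08 - 91.496| = 1.4160
|92.61 - 91.981| = 0.6290
|123.28 - 122.99| = 0.2900
|79.84 - 80.226| = 0.3860
|85.48 - 84.973| = 0.5070
|189.32 - 189.455| = 0.1350
hysteresis = max(diffs) = 1.4160

1.4160


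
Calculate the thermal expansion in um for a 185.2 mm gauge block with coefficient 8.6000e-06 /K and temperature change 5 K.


dL = L * alpha * dT
= 185.2 * 8.6000e-06 * 5
= 0.0079636 mm
dL_um = 0.0079636 * 1000 = 7.9636 um

7.9636


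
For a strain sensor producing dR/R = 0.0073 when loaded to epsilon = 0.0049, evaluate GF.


GF = (dR/R) / epsilon
= 0.0073 / 0.0049
= 1.4898

1.4898


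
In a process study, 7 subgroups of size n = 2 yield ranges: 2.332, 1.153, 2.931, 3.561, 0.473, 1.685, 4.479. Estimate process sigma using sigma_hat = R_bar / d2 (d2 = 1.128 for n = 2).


R_bar = (2.332 + 1.153 + 2.931 + 3.561 + 0.473 + 1.685 + 4.479) / 7
R_bar = 16.614 / 7 = 2.3734286
sigma_hat = R_bar / d2 = 2.3734286 / 1.128 = 2.1041

2.1041


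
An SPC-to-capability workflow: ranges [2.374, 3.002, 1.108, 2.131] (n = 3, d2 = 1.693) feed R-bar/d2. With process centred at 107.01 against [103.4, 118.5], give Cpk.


R_bar = (2.374 + 3.002 + 1.108 + 2.131) / 4 = 2.15375
sigma = R_bar / d2 = 2.15375 / 1.693 = 1.27215
Cp = (USL - LSL)/(6*sigma) = (118.5 - 103.4)/(6*1.27215) = 1.9783
Cpu = (118.5 - 107.01)/(3*1.27215) = 3.0107
Cpl = (107.01 - 103.4)/(3*1.27215) = 0.9459
Cpk = min(Cpu, Cpl) = 0.9459

0.9459


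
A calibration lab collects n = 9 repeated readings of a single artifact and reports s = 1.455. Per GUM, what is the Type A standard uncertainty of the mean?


u_A = s / sqrt(n)
u_A = 1.455 / sqrt(9)
u_A = 1.455 / 3
u_A = 0.4850

0.4850


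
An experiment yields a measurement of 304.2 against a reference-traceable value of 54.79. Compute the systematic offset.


Systematic error = measured - true
= 304.2 - 54.79
= 249.4100

249.4100


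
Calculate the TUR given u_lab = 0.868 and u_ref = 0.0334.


TUR = u_lab / u_ref
= 0.868 / 0.0334
= 25.9880

25.9880


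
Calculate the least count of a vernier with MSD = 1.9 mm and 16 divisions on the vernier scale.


LC = MSD / n_div
= 1.9 / 16
= 0.1187

0.1187


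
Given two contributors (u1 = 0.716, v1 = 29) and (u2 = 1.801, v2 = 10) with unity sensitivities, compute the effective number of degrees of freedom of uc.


uc = sqrt(u1^2 + u2^2) = sqrt(0.716^2 + 1.801^2) = 1.9381066
v_eff = uc^4 / (u1^4/v1 + u2^4/v2)
= 1.9381066^4 / (0.716^4/29 + 1.801^4/10)
= 14.109468 / 1.0611574
v_eff = 13.2963

13.2963


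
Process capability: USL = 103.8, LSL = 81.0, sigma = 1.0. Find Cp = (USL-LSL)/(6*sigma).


Cp = (USL - LSL) / (6 * sigma)
= (103.8 - 81.0) / (6 * 1.0)
= 22.8000 / 6.0000
= 3.8000

3.8000


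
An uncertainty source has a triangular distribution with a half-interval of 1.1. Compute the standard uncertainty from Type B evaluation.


u_B = half_width / sqrt(6)
u_B = 1.1 / 2.4494897
u_B = 0.4491

0.4491


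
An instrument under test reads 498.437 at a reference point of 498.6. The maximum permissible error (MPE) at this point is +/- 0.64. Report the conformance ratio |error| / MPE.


e = indication - reference = 498.437 - 498.6 = -0.1630
|e| = 0.1630
ratio = |e| / MPE = 0.1630 / 0.64
ratio = 0.2547

0.2547


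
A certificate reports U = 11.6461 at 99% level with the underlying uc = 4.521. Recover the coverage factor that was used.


k = U / uc
k = 11.6461 / 4.521
k = 2.576

2.576


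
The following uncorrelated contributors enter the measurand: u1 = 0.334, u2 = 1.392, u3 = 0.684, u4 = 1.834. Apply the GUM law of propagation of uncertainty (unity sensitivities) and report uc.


uc = sqrt(0.334^2 + 1.392^2 + 0.684^2 + 1.834^2)
uc = sqrt(5.880632)
uc = 2.4250

2.4250


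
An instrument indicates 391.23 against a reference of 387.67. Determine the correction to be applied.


Correction = standard - reading
= 387.67 - 391.23
= -3.5600

-3.5600


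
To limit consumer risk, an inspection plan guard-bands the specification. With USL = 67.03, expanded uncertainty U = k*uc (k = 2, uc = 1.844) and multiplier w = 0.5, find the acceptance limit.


U = k * uc = 2 * 1.844 = 3.688
guard band g = w * U = 0.5 * 3.688 = 1.844
AL = USL - g = 67.03 - 1.844
AL = 65.1860

65.1860


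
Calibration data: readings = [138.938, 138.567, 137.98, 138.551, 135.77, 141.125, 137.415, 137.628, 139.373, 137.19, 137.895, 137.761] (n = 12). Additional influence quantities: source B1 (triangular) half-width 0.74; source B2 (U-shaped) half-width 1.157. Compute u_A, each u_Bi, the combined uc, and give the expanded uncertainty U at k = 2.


mean = (138.938 + 138.567 + 137.98 + 138.551 + 135.77 + 141.125 + 137.415 + 137.628 + 139.373 + 137.19 + 137.895 + 137.761) / 12 = 138.18275
s = sqrt(sum((x - mean)^2)/(n-1)) = 1.3119407
u_A = s / sqrt(n) = 1.3119407 / sqrt(12) = 0.37872466
u_B1 = 0.74 / sqrt(6) = 0.30210373
u_B2 = 1.157 / sqrt(2) = 0.81812255
uc = sqrt(0.37872466^2 + 0.30210373^2 + 0.81812255^2) = 0.95080152
U = k * uc = 2 * 0.95080152
U = 1.9016

1.9016


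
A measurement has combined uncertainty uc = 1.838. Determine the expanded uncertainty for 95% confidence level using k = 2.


U = k * uc
U = 2 * 1.838
U = 3.6760

3.6760


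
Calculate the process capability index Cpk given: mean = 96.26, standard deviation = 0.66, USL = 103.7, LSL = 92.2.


Cpu = (USL - mean) / (3*sigma) = (103.7 - 96.26) / (3*0.66) = 3.7576
Cpl = (mean - LSL) / (3*sigma) = (96.26 - 92.2) / (3*0.66) = 2.0505
Cpk = min(Cpu, Cpl) = 2.0505

2.0505


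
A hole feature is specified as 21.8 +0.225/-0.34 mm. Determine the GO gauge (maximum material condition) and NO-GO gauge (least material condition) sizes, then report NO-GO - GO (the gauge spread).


GO = nominal - lower_tol (smallest hole = maximum material condition)
GO = 21.8 - 0.34 = 21.46
NO-GO = nominal + upper_tol (largest hole = least material condition)
NO-GO = 21.8 + 0.225 = 22.025
spread = NO-GO - GO = 22.025 - 21.46 = 0.5650

0.5650


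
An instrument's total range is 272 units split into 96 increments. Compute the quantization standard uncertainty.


resolution = range / divisions
resolution = 272 / 96 = 2.8333333
u_res = resolution / (2*sqrt(3))
u_res = 2.8333333 / 3.4641016
u_res = 0.8179

0.8179


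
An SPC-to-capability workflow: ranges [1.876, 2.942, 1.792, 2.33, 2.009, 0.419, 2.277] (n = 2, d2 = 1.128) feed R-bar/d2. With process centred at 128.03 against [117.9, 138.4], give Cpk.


R_bar = (1.876 + 2.942 + 1.792 + 2.33 + 2.009 + 0.419 + 2.277) / 7 = 1.9492857
sigma = R_bar / d2 = 1.9492857 / 1.128 = 1.7280902
Cp = (USL - LSL)/(6*sigma) = (138.4 - 117.9)/(6*1.7280902) = 1.9771
Cpu = (138.4 - 128.03)/(3*1.7280902) = 2.0003
Cpl = (128.03 - 117.9)/(3*1.7280902) = 1.9540
Cpk = min(Cpu, Cpl) = 1.9540

1.9540


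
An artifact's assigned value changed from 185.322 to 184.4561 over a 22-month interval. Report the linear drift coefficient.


rate = (v2 - v1) / months
= (184.4561 - 185.322) / 22
= -0.8659 / 22
= -0.0394

-0.0394


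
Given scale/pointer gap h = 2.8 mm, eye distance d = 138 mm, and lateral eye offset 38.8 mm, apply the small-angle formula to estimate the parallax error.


error = h * offset / d
= 2.8 * 38.8 / 138
= 0.7872

0.7872


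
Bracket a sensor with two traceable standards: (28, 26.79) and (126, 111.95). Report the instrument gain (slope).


slope = (y2 - y1) / (x2 - x1)
= (111.95 - 26.79) / (126 - 28)
= 85.1600 / 98
= 0.8690

0.8690


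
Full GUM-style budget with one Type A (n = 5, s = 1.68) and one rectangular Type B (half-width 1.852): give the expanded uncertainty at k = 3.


u_A = s / sqrt(n) = 1.68 / sqrt(5) = 0.75131884
u_B = half_width / sqrt(3) = 1.852 / sqrt(3) = 1.0692527
uc = sqrt(u_A^2 + u_B^2) = sqrt(0.75131884^2 + 1.0692527^2) = 1.3068211
U = k * uc = 3 * 1.3068211
U = 3.9205

3.9205


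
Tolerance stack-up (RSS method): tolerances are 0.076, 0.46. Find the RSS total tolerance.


RSS = sqrt(0.076^2 + 0.46^2)
= sqrt(0.217376)
= 0.4662

0.4662


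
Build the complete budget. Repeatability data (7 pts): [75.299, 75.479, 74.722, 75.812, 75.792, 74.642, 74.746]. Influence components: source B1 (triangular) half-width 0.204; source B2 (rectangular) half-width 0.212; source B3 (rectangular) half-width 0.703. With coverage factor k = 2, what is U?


mean = (75.299 + 75.479 + 74.722 + 75.812 + 75.792 + 74.642 + 74.746) / 7 = 75.21314286
s = sqrt(sum((x - mean)^2)/(n-1)) = 0.50947765
u_A = s / sqrt(n) = 0.50947765 / sqrt(7) = 0.19256445
u_B1 = 0.204 / sqrt(6) = 0.083282651
u_B2 = 0.212 / sqrt(3) = 0.12239826
u_B3 = 0.703 / sqrt(3) = 0.40587724
uc = sqrt(0.19256445^2 + 0.083282651^2 + 0.12239826^2 + 0.40587724^2) = 0.47300606
U = k * uc = 2 * 0.47300606
U = 0.9460

0.9460


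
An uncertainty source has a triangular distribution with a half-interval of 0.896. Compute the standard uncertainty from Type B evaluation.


u_B = half_width / sqrt(6)
u_B = 0.896 / 2.4494897
u_B = 0.3658

0.3658


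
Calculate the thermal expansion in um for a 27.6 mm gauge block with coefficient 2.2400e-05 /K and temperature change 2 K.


dL = L * alpha * dT
= 27.6 * 2.2400e-05 * 2
= 0.0012365 mm
dL_um = 0.0012365 * 1000 = 1.2365 um

1.2365


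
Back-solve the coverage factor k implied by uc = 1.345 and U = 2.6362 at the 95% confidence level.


k = U / uc
k = 2.6362 / 1.345
k = 1.96

1.96


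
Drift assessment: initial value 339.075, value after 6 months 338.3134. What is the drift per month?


rate = (v2 - v1) / months
= (338.3134 - 339.075) / 6
= -0.7616 / 6
= -0.1269

-0.1269


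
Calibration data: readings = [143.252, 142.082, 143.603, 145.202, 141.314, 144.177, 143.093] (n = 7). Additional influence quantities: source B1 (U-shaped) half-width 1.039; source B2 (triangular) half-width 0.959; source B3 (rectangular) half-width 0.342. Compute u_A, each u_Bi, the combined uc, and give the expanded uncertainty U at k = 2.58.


mean = (143.252 + 142.082 + 143.603 + 145.202 + 141.314 + 144.177 + 143.093) / 7 = 143.2461429
s = sqrt(sum((x - mean)^2)/(n-1)) = 1.28654
u_A = s / sqrt(n) = 1.28654 / sqrt(7) = 0.48626641
u_B1 = 1.039 / sqrt(2) = 0.73468395
u_B2 = 0.959 / sqrt(6) = 0.39151011
u_B3 = 0.342 / sqrt(3) = 0.19745379
uc = sqrt(0.48626641^2 + 0.73468395^2 + 0.39151011^2 + 0.19745379^2) = 0.98411569
U = k * uc = 2.58 * 0.98411569
U = 2.5390

2.5390


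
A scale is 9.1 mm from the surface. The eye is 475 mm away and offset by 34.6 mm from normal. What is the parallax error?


error = h * offset / d
= 9.1 * 34.6 / 475
= 0.6629

0.6629


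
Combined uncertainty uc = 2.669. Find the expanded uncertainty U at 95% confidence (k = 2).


U = k * uc
U = 2 * 2.669
U = 5.3380

5.3380


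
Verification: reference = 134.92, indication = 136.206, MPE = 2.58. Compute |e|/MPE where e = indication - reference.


e = indication - reference = 136.206 - 134.92 = 1.2860
|e| = 1.2860
ratio = |e| / MPE = 1.2860 / 2.58
ratio = 0.4984

0.4984


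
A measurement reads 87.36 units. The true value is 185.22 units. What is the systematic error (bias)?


Systematic error = measured - true
= 87.36 - 185.22
= -97.8600

-97.8600


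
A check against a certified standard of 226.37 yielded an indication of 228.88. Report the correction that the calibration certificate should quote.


Correction = standard - reading
= 226.37 - 228.88
= -2.5100

-2.5100


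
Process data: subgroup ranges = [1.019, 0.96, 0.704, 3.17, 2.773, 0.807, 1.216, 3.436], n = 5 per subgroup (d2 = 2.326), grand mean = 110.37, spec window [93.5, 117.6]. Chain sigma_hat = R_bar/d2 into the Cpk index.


R_bar = (1.019 + 0.96 + 0.704 + 3.17 + 2.773 + 0.807 + 1.216 + 3.436) / 8 = 1.760625
sigma = R_bar / d2 = 1.760625 / 2.326 = 0.7569325
Cp = (USL - LSL)/(6*sigma) = (117.6 - 93.5)/(6*0.7569325) = 5.3065
Cpu = (117.6 - 110.37)/(3*0.7569325) = 3.1839
Cpl = (110.37 - 93.5)/(3*0.7569325) = 7.4291
Cpk = min(Cpu, Cpl) = 3.1839

3.1839


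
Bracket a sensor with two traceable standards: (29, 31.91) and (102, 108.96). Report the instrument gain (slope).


slope = (y2 - y1) / (x2 - x1)
= (108.96 - 31.91) / (102 - 29)
= 77.0500 / 73
= 1.0555

1.0555


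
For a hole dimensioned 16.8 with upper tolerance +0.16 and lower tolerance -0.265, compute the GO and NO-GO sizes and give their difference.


GO = nominal - lower_tol (smallest hole = maximum material condition)
GO = 16.8 - 0.265 = 16.535
NO-GO = nominal + upper_tol (largest hole = least material condition)
NO-GO = 16.8 + 0.16 = 16.96
spread = NO-GO - GO = 16.96 - 16.535 = 0.4250

0.4250


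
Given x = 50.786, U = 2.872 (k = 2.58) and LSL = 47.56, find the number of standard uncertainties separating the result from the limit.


u = U / k = 2.872 / 2.58 = 1.1131783
margin = |LSL - x| = |47.56 - 50.786| = 3.226
z = margin / u = 3.226 / 1.1131783
z = 2.8980

2.8980


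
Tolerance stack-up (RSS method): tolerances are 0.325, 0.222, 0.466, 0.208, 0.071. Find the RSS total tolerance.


RSS = sqrt(0.325^2 + 0.222^2 + 0.466^2 + 0.208^2 + 0.071^2)
= sqrt(0.42037)
= 0.6484

0.6484


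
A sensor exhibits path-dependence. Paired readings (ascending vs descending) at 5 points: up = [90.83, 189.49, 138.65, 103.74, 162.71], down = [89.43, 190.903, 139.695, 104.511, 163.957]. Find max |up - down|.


|90.83 - 89.43| = 1.4000
|189.49 - 190.903| = 1.4130
|138.65 - 139.695| = 1.0450
|103.74 - 104.511| = 0.7710
|162.71 - 163.957| = 1.2470
hysteresis = max(diffs) = 1.4130

1.4130


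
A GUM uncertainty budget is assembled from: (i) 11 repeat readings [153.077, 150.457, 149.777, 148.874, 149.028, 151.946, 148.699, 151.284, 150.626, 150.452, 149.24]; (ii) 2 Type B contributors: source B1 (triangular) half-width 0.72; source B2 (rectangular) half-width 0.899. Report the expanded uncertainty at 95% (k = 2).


mean = (153.077 + 150.457 + 149.777 + 148.874 + 149.028 + 151.946 + 148.699 + 151.284 + 150.626 + 150.452 + 149.24) / 11 = 150.3145455
s = sqrt(sum((x - mean)^2)/(n-1)) = 1.3839362
u_A = s / sqrt(n) = 1.3839362 / sqrt(11) = 0.41727246
u_B1 = 0.72 / sqrt(6) = 0.29393877
u_B2 = 0.899 / sqrt(3) = 0.51903789
uc = sqrt(0.41727246^2 + 0.29393877^2 + 0.51903789^2) = 0.72795373
U = k * uc = 2 * 0.72795373
U = 1.4559

1.4559


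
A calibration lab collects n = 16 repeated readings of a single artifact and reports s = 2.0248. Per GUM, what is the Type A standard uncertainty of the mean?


u_A = s / sqrt(n)
u_A = 2.0248 / sqrt(16)
u_A = 2.0248 / 4
u_A = 0.5062

0.5062


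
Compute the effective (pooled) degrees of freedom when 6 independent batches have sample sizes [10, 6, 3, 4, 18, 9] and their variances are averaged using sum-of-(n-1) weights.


nu = sum_i (n_i - 1)
nu = ((10 - 1) + (6 - 1) + (3 - 1) + (4 - 1) + (18 - 1) + (9 - 1))
nu = 9 + 5 + 2 + 3 + 17 + 8
nu = 44

44


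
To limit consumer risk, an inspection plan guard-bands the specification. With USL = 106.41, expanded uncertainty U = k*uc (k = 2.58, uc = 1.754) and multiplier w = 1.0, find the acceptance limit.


U = k * uc = 2.58 * 1.754 = 4.52532
guard band g = w * U = 1.0 * 4.52532 = 4.52532
AL = USL - g = 106.41 - 4.52532
AL = 101.8847

101.8847


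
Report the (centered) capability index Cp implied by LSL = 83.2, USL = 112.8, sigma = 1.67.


Cp = (USL - LSL) / (6 * sigma)
= (112.8 - 83.2) / (6 * 1.67)
= 29.6000 / 10.0200
= 2.9541

2.9541


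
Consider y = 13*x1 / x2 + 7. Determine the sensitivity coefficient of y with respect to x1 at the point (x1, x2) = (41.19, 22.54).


y = 13*x1 / x2 + 7
dy/dx1 = 13/x2
Evaluate at x2 = 22.54: c1 = 13 / 22.54
c1 = 0.5768

0.5768


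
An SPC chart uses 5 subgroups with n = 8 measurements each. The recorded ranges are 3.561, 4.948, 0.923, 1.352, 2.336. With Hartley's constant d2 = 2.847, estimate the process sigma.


R_bar = (3.561 + 4.948 + 0.923 + 1.352 + 2.336) / 5
R_bar = 13.12 / 5 = 2.624
sigma_hat = R_bar / d2 = 2.624 / 2.847 = 0.9217

0.9217


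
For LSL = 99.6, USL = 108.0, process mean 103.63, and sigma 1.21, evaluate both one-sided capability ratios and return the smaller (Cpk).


Cpu = (USL - mean) / (3*sigma) = (108.0 - 103.63) / (3*1.21) = 1.2039
Cpl = (mean - LSL) / (3*sigma) = (103.63 - 99.6) / (3*1.21) = 1.1102
Cpk = min(Cpu, Cpl) = 1.1102

1.1102


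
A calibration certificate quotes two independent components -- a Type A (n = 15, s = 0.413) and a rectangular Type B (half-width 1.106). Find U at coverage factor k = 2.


u_A = s / sqrt(n) = 0.413 / sqrt(15) = 0.10663614
u_B = half_width / sqrt(3) = 1.106 / sqrt(3) = 0.6385494
uc = sqrt(u_A^2 + u_B^2) = sqrt(0.10663614^2 + 0.6385494^2) = 0.64739216
U = k * uc = 2 * 0.64739216
U = 1.2948

1.2948


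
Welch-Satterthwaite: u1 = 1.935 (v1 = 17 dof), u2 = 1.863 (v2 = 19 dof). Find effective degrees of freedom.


uc = sqrt(u1^2 + u2^2) = sqrt(1.935^2 + 1.863^2) = 2.6860741
v_eff = uc^4 / (u1^4/v1 + u2^4/v2)
= 2.6860741^4 / (1.935^4/17 + 1.863^4/19)
= 52.056139 / 1.4586725
v_eff = 35.6873

35.6873
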